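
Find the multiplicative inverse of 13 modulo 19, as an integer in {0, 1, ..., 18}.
13^(−1) ≡ 3 (mod 19)

Apply the extended Euclidean algorithm to (19, 13), tracking rows (r, s, t) with s·19 + t·13 = r. Each division r_prev = q·r_cur + r_new produces the new row as (previous row) − q·(current row):
  row A: (19, 1, 0)   [1·19 + 0·13 = 19]
  row B: (13, 0, 1)   [0·19 + 1·13 = 13]
  19 = 1·13 + 6   → row C = row A − 1·row B = (6, 1, −1)   [check: 1·19 − 1·13 = 6]
  13 = 2·6 + 1   → row D = row B − 2·row C = (1, −2, 3)   [check: −2·19 + 3·13 = 1]
  6 = 6·1 + 0   → remainder 0, stop. gcd = 1 (last nonzero row D).
The gcd is 1, so 13 is invertible mod 19. The last nonzero row gives −2·19 + 3·13 = 1, so t = 3. So 13^(−1) ≡ 3 (mod 19). Verify: 13 · 3 = 39 ≡ 1 (mod 19). ✓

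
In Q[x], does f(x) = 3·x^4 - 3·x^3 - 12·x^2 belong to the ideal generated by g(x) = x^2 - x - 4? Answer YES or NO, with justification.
In Q[x] the ideal (g) consists of all multiples of g, so f ∈ (g) iff g | f, i.e. iff the remainder of f on division by g is 0. Divide f by g (g is monic, so eliminate the leading term of the running remainder at each step):
  leading term 3·x^4: subtract (3·x^2)·g(x) = 3·x^4 - 3·x^3 - 12·x^2, leaving 0
The remainder is 0, so f(x) = g(x) · h(x) with h(x) = 3·x^2. Hence g | f, i.e. f ∈ (g).

Final answer: YES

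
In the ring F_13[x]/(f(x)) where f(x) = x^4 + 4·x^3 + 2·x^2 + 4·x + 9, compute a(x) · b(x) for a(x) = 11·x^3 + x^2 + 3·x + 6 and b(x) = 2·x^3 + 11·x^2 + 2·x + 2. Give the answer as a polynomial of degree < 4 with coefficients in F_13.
Multiply as integer polynomials: a · b = 22·x^6 + 123·x^5 + 39·x^4 + 69·x^3 + 74·x^2 + 18·x + 12. Reducing coefficients mod 13: a · b ≡ 9·x^6 + 6·x^5 + 4·x^3 + 9·x^2 + 5·x + 12. Now divide by f(x) = x^4 + 4·x^3 + 2·x^2 + 4·x + 9 in F_13[x], eliminating the leading term at each step:
  leading term 9·x^6: subtract (9·x^2)·f(x) = 9·x^6 + 10·x^5 + 5·x^4 + 10·x^3 + 3·x^2, leaving 9·x^5 + 8·x^4 + 7·x^3 + 6·x^2 + 5·x + 12 (coefficients mod 13)
  leading term 9·x^5: subtract (9·x)·f(x) = 9·x^5 + 10·x^4 + 5·x^3 + 10·x^2 + 3·x, leaving 11·x^4 + 2·x^3 + 9·x^2 + 2·x + 12 (coefficients mod 13)
  leading term 11·x^4: subtract (11)·f(x) = 11·x^4 + 5·x^3 + 9·x^2 + 5·x + 8, leaving 10·x^3 + 10·x + 4 (coefficients mod 13)
The degree is now < 4, so this is the remainder. Hence a · b ≡ 10·x^3 + 10·x + 4 in F_13[x]/(f).

Final answer: a · b ≡ 10·x^3 + 10·x + 4 (mod f(x))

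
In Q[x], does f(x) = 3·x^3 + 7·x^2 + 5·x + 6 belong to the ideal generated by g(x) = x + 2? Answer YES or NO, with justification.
In Q[x] the ideal (g) consists of all multiples of g, so f ∈ (g) iff g | f, i.e. iff the remainder of f on division by g is 0. Divide f by g (g is monic, so eliminate the leading term of the running remainder at each step):
  leading term 3·x^3: subtract (3·x^2)·g(x) = 3·x^3 + 6·x^2, leaving x^2 + 5·x + 6
  leading term x^2: subtract (x)·g(x) = x^2 + 2·x, leaving 3·x + 6
  leading term 3·x: subtract (3)·g(x) = 3·x + 6, leaving 0
The remainder is 0, so f(x) = g(x) · h(x) with h(x) = 3·x^2 + x + 3. Hence g | f, i.e. f ∈ (g).

Final answer: YES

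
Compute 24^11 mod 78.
6

Use repeated squaring. Binary(11) = 1011. Walk through the bits of the exponent 11 left-to-right: at each bit after the leading one, square the running value, then multiply by 24 if the bit is 1 (always reducing mod 78):
  bit 1 = 1 (leading): start with 24.
  bit 2 = 0: square 24^2 = 576 ≡ 30 (mod 78).
  bit 3 = 1: square 30^2 = 900 ≡ 42; bit is 1, so multiply 42·24 = 1008 ≡ 72 (mod 78).
  bit 4 = 1: square 72^2 = 5184 ≡ 36; bit is 1, so multiply 36·24 = 864 ≡ 6 (mod 78).
Final value: 24^11 ≡ 6 (mod 78).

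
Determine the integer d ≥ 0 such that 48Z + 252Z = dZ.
(48, 252) = (12); d = 12

In the PID Z, (a, b) is generated by gcd(a, b). Compute gcd(252, 48) with the extended Euclidean algorithm, tracking rows (r, s, t) with s·252 + t·48 = r:
  row A: (252, 1, 0)   [1·252 + 0·48 = 252]
  row B: (48, 0, 1)   [0·252 + 1·48 = 48]
  252 = 5·48 + 12   → row C = row A − 5·row B = (12, 1, −5)   [check: 1·252 − 5·48 = 12]
  48 = 4·12 + 0   → remainder 0, stop. gcd = 12 (last nonzero row C).
So gcd(48, 252) = 12, with Bézout identity 1·252 − 5·48 = 12. Containment (⊇): the Bézout identity exhibits 12 as an element of (48, 252), giving (12) ⊆ (48, 252). Containment (⊆): since 12 | 48 and 12 | 252 (48 = 12·4, 252 = 12·21), every Z-linear combination of 48 and 252 is divisible by 12, so (48, 252) ⊆ (12). Therefore (48, 252) = (12), d = 12.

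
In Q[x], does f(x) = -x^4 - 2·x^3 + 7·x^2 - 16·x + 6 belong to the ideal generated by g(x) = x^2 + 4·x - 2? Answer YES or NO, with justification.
In Q[x] the ideal (g) consists of all multiples of g, so f ∈ (g) iff g | f, i.e. iff the remainder of f on division by g is 0. Divide f by g (g is monic, so eliminate the leading term of the running remainder at each step):
  leading term -x^4: subtract (-x^2)·g(x) = -x^4 - 4·x^3 + 2·x^2, leaving 2·x^3 + 5·x^2 - 16·x + 6
  leading term 2·x^3: subtract (2·x)·g(x) = 2·x^3 + 8·x^2 - 4·x, leaving -3·x^2 - 12·x + 6
  leading term -3·x^2: subtract (-3)·g(x) = -3·x^2 - 12·x + 6, leaving 0
The remainder is 0, so f(x) = g(x) · h(x) with h(x) = -x^2 + 2·x - 3. Hence g | f, i.e. f ∈ (g).

Final answer: YES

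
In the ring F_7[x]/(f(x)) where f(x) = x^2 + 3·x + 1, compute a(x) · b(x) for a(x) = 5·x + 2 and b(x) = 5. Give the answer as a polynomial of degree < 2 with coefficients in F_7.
Multiply as integer polynomials: a · b = 25·x + 10. Reducing coefficients mod 7: a · b ≡ 4·x + 3. This already has degree < 2, so no reduction by f is needed. Hence a · b ≡ 4·x + 3 in F_7[x]/(f).

Final answer: a · b ≡ 4·x + 3 (mod f(x))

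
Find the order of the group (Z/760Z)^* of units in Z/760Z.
(Z/760Z)^* consists of the classes a with gcd(a, 760) = 1, so its order is φ(760). φ is multiplicative, with φ(p^e) = p^e − p^(e−1). Factorise 760 = 2^3 · 5 · 19. Then
  φ(760) = (2^3 − 2^2) · (5 − 1) · (19 − 1) = 4 · 4 · 18 = 288.
Thus |(Z/760Z)^*| = 288.

Final answer: |(Z/760Z)^*| = 288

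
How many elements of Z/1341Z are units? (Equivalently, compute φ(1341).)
Z/1341Z has φ(1341) = 888 units

An element a ∈ Z/1341Z is a unit iff gcd(a, 1341) = 1, so the number of units is φ(1341). φ is multiplicative, with φ(p^e) = p^e − p^(e−1). Factorise 1341 = 3^2 · 149. Then
  φ(1341) = (3^2 − 3^1) · (149 − 1) = 6 · 148 = 888.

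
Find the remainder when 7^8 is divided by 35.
21

Use repeated squaring. Binary(8) = 1000. Walk through the bits of the exponent 8 left-to-right: at each bit after the leading one, square the running value, then multiply by 7 if the bit is 1 (always reducing mod 35):
  bit 1 = 1 (leading): start with 7.
  bit 2 = 0: square 7^2 = 49 ≡ 14 (mod 35).
  bit 3 = 0: square 14^2 = 196 ≡ 21 (mod 35).
  bit 4 = 0: square 21^2 = 441 ≡ 21 (mod 35).
Final value: 7^8 ≡ 21 (mod 35).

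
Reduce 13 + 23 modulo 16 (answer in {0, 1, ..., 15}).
4

Reduce the summands first: 23 ≡ 7 (mod 16), so 13 + 23 ≡ 13 + 7 (mod 16). 13 + 7 = 20; 20 = 1·16 + 4, so (13 + 23) mod 16 = 4.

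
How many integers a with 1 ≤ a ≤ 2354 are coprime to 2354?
The number of a ∈ {1, ..., 2354} with gcd(a, 2354) = 1 is by definition Euler's totient φ(2354). φ is multiplicative, with φ(p^e) = p^e − p^(e−1). Factorise 2354 = 2 · 11 · 107. Then
  φ(2354) = (2 − 1) · (11 − 1) · (107 − 1) = 1 · 10 · 106 = 1060.
So there are 1060 such integers.

Final answer: 1060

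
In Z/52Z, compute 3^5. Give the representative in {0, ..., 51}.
Use repeated squaring. Binary(5) = 101. Walk through the bits of the exponent 5 left-to-right: at each bit after the leading one, square the running value, then multiply by 3 if the bit is 1 (always reducing mod 52):
  bit 1 = 1 (leading): start with 3.
  bit 2 = 0: square 3^2 = 9 (mod 52).
  bit 3 = 1: square 9^2 = 81 ≡ 29; bit is 1, so multiply 29·3 = 87 ≡ 35 (mod 52).
Final value: 3^5 ≡ 35 (mod 52).

Final answer: 35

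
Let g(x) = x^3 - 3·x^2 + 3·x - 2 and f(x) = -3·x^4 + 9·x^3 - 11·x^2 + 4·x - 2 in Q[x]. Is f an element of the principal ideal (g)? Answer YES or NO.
NO

In Q[x] the ideal (g) consists of all multiples of g, so f ∈ (g) iff g | f, i.e. iff the remainder of f on division by g is 0. Divide f by g (g is monic, so eliminate the leading term of the running remainder at each step):
  leading term -3·x^4: subtract (-3·x)·g(x) = -3·x^4 + 9·x^3 - 9·x^2 + 6·x, leaving -2·x^2 - 2·x - 2
The remainder r(x) = -2·x^2 - 2·x - 2 ≠ 0 (and deg r < deg g), so g ∤ f, i.e. f ∉ (g).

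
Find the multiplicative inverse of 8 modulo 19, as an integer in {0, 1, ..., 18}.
Apply the extended Euclidean algorithm to (19, 8), tracking rows (r, s, t) with s·19 + t·8 = r. Each division r_prev = q·r_cur + r_new produces the new row as (previous row) − q·(current row):
  row A: (19, 1, 0)   [1·19 + 0·8 = 19]
  row B: (8, 0, 1)   [0·19 + 1·8 = 8]
  19 = 2·8 + 3   → row C = row A − 2·row B = (3, 1, −2)   [check: 1·19 − 2·8 = 3]
  8 = 2·3 + 2   → row D = row B − 2·row C = (2, −2, 5)   [check: −2·19 + 5·8 = 2]
  3 = 1·2 + 1   → row E = row C − 1·row D = (1, 3, −7)   [check: 3·19 − 7·8 = 1]
  2 = 2·1 + 0   → remainder 0, stop. gcd = 1 (last nonzero row E).
The gcd is 1, so 8 is invertible mod 19. The last nonzero row gives 3·19 − 7·8 = 1, so t = −7. So 8^(−1) ≡ −7 ≡ 12 (mod 19). Verify: 8 · 12 = 96 ≡ 1 (mod 19). ✓

Final answer: 8^(−1) ≡ 12 (mod 19)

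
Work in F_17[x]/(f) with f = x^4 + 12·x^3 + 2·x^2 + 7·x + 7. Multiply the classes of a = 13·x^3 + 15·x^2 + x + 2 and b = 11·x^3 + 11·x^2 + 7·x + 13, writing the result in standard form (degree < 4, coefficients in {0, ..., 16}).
Multiply as integer polynomials: a · b = 143·x^6 + 308·x^5 + 267·x^4 + 307·x^3 + 224·x^2 + 27·x + 26. Reducing coefficients mod 17: a · b ≡ 7·x^6 + 2·x^5 + 12·x^4 + x^3 + 3·x^2 + 10·x + 9. Now divide by f(x) = x^4 + 12·x^3 + 2·x^2 + 7·x + 7 in F_17[x], eliminating the leading term at each step:
  leading term 7·x^6: subtract (7·x^2)·f(x) = 7·x^6 + 16·x^5 + 14·x^4 + 15·x^3 + 15·x^2, leaving 3·x^5 + 15·x^4 + 3·x^3 + 5·x^2 + 10·x + 9 (coefficients mod 17)
  leading term 3·x^5: subtract (3·x)·f(x) = 3·x^5 + 2·x^4 + 6·x^3 + 4·x^2 + 4·x, leaving 13·x^4 + 14·x^3 + x^2 + 6·x + 9 (coefficients mod 17)
  leading term 13·x^4: subtract (13)·f(x) = 13·x^4 + 3·x^3 + 9·x^2 + 6·x + 6, leaving 11·x^3 + 9·x^2 + 3 (coefficients mod 17)
The degree is now < 4, so this is the remainder. Hence a · b ≡ 11·x^3 + 9·x^2 + 3 in F_17[x]/(f).

Final answer: a · b ≡ 11·x^3 + 9·x^2 + 3 (mod f(x))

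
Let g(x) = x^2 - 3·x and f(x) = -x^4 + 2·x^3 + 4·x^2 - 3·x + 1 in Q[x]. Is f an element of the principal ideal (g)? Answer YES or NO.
In Q[x] the ideal (g) consists of all multiples of g, so f ∈ (g) iff g | f, i.e. iff the remainder of f on division by g is 0. Divide f by g (g is monic, so eliminate the leading term of the running remainder at each step):
  leading term -x^4: subtract (-x^2)·g(x) = -x^4 + 3·x^3, leaving -x^3 + 4·x^2 - 3·x + 1
  leading term -x^3: subtract (-x)·g(x) = -x^3 + 3·x^2, leaving x^2 - 3·x + 1
  leading term x^2: subtract (1)·g(x) = x^2 - 3·x, leaving 1
The remainder r(x) = 1 ≠ 0 (and deg r < deg g), so g ∤ f, i.e. f ∉ (g).

Final answer: NO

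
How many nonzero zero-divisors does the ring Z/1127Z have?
In Z/1127Z each nonzero element is either a unit (gcd with 1127 is 1) or a zero-divisor (gcd > 1). The number of units is φ(1127): factorise 1127 = 7^2 · 23, so φ(1127) = (7^2 − 7^1) · (23 − 1) = 42 · 22 = 924. The nonzero elements number 1127 − 1 = 1126. Hence the nonzero zero-divisors number 1126 − 924 = 202.

Final answer: Z/1127Z has 202 nonzero zero-divisors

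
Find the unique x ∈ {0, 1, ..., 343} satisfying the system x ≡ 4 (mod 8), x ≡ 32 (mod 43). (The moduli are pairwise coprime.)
x ≡ 204 (mod 344); the representative in [0, 344) is 204

The moduli 8, 43 are pairwise coprime, so by the CRT there is a unique solution mod 8·43 = 344.
Solve by successive substitution. Start with x ≡ 4 (mod 8).
  Combine with x ≡ 32 (mod 43): write x = 4 + 8·t and require 4 + 8·t ≡ 32 (mod 43), i.e. 8·t ≡ 32 − 4 ≡ 28 (mod 43). Since 8^(−1) ≡ 27 (mod 43), t ≡ 27·28 ≡ 25 (mod 43). So x ≡ 4 + 8·25 = 204 (mod 344).
Unique solution in [0, 344): x = 204.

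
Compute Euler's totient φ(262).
φ is multiplicative, with φ(p^e) = p^e − p^(e−1). Factorise 262 = 2 · 131. Then
  φ(262) = (2 − 1) · (131 − 1) = 1 · 130 = 130.

Final answer: φ(262) = 130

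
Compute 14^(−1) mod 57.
14^(−1) ≡ 53 (mod 57)

Apply the extended Euclidean algorithm to (57, 14), tracking rows (r, s, t) with s·57 + t·14 = r. Each division r_prev = q·r_cur + r_new produces the new row as (previous row) − q·(current row):
  row A: (57, 1, 0)   [1·57 + 0·14 = 57]
  row B: (14, 0, 1)   [0·57 + 1·14 = 14]
  57 = 4·14 + 1   → row C = row A − 4·row B = (1, 1, −4)   [check: 1·57 − 4·14 = 1]
  14 = 14·1 + 0   → remainder 0, stop. gcd = 1 (last nonzero row C).
The gcd is 1, so 14 is invertible mod 57. The last nonzero row gives 1·57 − 4·14 = 1, so t = −4. So 14^(−1) ≡ −4 ≡ 53 (mod 57). Verify: 14 · 53 = 742 ≡ 1 (mod 57). ✓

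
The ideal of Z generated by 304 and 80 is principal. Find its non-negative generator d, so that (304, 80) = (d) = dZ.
(304, 80) = (16); d = 16

In the PID Z, (a, b) is generated by gcd(a, b). Compute gcd(304, 80) with the extended Euclidean algorithm, tracking rows (r, s, t) with s·304 + t·80 = r:
  row A: (304, 1, 0)   [1·304 + 0·80 = 304]
  row B: (80, 0, 1)   [0·304 + 1·80 = 80]
  304 = 3·80 + 64   → row C = row A − 3·row B = (64, 1, −3)   [check: 1·304 − 3·80 = 64]
  80 = 1·64 + 16   → row D = row B − 1·row C = (16, −1, 4)   [check: −1·304 + 4·80 = 16]
  64 = 4·16 + 0   → remainder 0, stop. gcd = 16 (last nonzero row D).
So gcd(304, 80) = 16, with Bézout identity −1·304 + 4·80 = 16. Containment (⊇): the Bézout identity exhibits 16 as an element of (304, 80), giving (16) ⊆ (304, 80). Containment (⊆): since 16 | 304 and 16 | 80 (304 = 16·19, 80 = 16·5), every Z-linear combination of 304 and 80 is divisible by 16, so (304, 80) ⊆ (16). Therefore (304, 80) = (16), d = 16.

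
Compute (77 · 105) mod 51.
27

Reduce the factors first: 77 ≡ 26, 105 ≡ 3 (mod 51), so 77 · 105 ≡ 26 · 3 (mod 51). 26 · 3 = 78. Dividing by 51: 78 = 1·51 + 27. So (77 · 105) mod 51 = 27.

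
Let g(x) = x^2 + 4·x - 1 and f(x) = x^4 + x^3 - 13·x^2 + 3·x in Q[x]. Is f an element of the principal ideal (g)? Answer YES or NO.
YES

In Q[x] the ideal (g) consists of all multiples of g, so f ∈ (g) iff g | f, i.e. iff the remainder of f on division by g is 0. Divide f by g (g is monic, so eliminate the leading term of the running remainder at each step):
  leading term x^4: subtract (x^2)·g(x) = x^4 + 4·x^3 - x^2, leaving -3·x^3 - 12·x^2 + 3·x
  leading term -3·x^3: subtract (-3·x)·g(x) = -3·x^3 - 12·x^2 + 3·x, leaving 0
The remainder is 0, so f(x) = g(x) · h(x) with h(x) = x^2 - 3·x. Hence g | f, i.e. f ∈ (g).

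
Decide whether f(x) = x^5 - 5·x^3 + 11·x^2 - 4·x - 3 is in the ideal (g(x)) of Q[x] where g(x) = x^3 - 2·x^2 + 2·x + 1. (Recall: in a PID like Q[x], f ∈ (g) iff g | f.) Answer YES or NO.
YES

In Q[x] the ideal (g) consists of all multiples of g, so f ∈ (g) iff g | f, i.e. iff the remainder of f on division by g is 0. Divide f by g (g is monic, so eliminate the leading term of the running remainder at each step):
  leading term x^5: subtract (x^2)·g(x) = x^5 - 2·x^4 + 2·x^3 + x^2, leaving 2·x^4 - 7·x^3 + 10·x^2 - 4·x - 3
  leading term 2·x^4: subtract (2·x)·g(x) = 2·x^4 - 4·x^3 + 4·x^2 + 2·x, leaving -3·x^3 + 6·x^2 - 6·x - 3
  leading term -3·x^3: subtract (-3)·g(x) = -3·x^3 + 6·x^2 - 6·x - 3, leaving 0
The remainder is 0, so f(x) = g(x) · h(x) with h(x) = x^2 + 2·x - 3. Hence g | f, i.e. f ∈ (g).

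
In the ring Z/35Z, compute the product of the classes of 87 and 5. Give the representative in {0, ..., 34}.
Reduce the factors first: 87 ≡ 17 (mod 35), so 87 · 5 ≡ 17 · 5 (mod 35). 17 · 5 = 85. Dividing by 35: 85 = 2·35 + 15. So (87 · 5) mod 35 = 15.

Final answer: 15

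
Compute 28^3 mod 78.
Use repeated squaring. Binary(3) = 11. Walk through the bits of the exponent 3 left-to-right: at each bit after the leading one, square the running value, then multiply by 28 if the bit is 1 (always reducing mod 78):
  bit 1 = 1 (leading): start with 28.
  bit 2 = 1: square 28^2 = 784 ≡ 4; bit is 1, so multiply 4·28 = 112 ≡ 34 (mod 78).
Final value: 28^3 ≡ 34 (mod 78).

Final answer: 34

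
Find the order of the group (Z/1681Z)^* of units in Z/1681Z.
(Z/1681Z)^* consists of the classes a with gcd(a, 1681) = 1, so its order is φ(1681). φ is multiplicative, with φ(p^e) = p^e − p^(e−1). Factorise 1681 = 41^2. Then
  φ(1681) = (41^2 − 41^1) = 1640 = 1640.
Thus |(Z/1681Z)^*| = 1640.

Final answer: |(Z/1681Z)^*| = 1640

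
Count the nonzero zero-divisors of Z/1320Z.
In Z/1320Z each nonzero element is either a unit (gcd with 1320 is 1) or a zero-divisor (gcd > 1). The number of units is φ(1320): factorise 1320 = 2^3 · 3 · 5 · 11, so φ(1320) = (2^3 − 2^2) · (3 − 1) · (5 − 1) · (11 − 1) = 4 · 2 · 4 · 10 = 320. The nonzero elements number 1320 − 1 = 1319. Hence the nonzero zero-divisors number 1319 − 320 = 999.

Final answer: Z/1320Z has 999 nonzero zero-divisors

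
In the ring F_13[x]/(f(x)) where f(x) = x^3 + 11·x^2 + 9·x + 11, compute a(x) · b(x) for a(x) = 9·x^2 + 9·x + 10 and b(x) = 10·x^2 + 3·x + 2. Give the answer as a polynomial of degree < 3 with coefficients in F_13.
Multiply as integer polynomials: a · b = 90·x^4 + 117·x^3 + 145·x^2 + 48·x + 20. Reducing coefficients mod 13: a · b ≡ 12·x^4 + 2·x^2 + 9·x + 7. Now divide by f(x) = x^3 + 11·x^2 + 9·x + 11 in F_13[x], eliminating the leading term at each step:
  leading term 12·x^4: subtract (12·x)·f(x) = 12·x^4 + 2·x^3 + 4·x^2 + 2·x, leaving 11·x^3 + 11·x^2 + 7·x + 7 (coefficients mod 13)
  leading term 11·x^3: subtract (11)·f(x) = 11·x^3 + 4·x^2 + 8·x + 4, leaving 7·x^2 + 12·x + 3 (coefficients mod 13)
The degree is now < 3, so this is the remainder. Hence a · b ≡ 7·x^2 + 12·x + 3 in F_13[x]/(f).

Final answer: a · b ≡ 7·x^2 + 12·x + 3 (mod f(x))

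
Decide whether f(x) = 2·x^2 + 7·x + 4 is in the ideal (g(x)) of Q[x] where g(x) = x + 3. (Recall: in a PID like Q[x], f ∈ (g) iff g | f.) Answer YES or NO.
NO

In Q[x] the ideal (g) consists of all multiples of g, so f ∈ (g) iff g | f, i.e. iff the remainder of f on division by g is 0. Divide f by g (g is monic, so eliminate the leading term of the running remainder at each step):
  leading term 2·x^2: subtract (2·x)·g(x) = 2·x^2 + 6·x, leaving x + 4
  leading term x: subtract (1)·g(x) = x + 3, leaving 1
The remainder r(x) = 1 ≠ 0 (and deg r < deg g), so g ∤ f, i.e. f ∉ (g).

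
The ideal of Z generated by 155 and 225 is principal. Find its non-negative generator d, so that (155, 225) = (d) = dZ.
In the PID Z, (a, b) is generated by gcd(a, b). Compute gcd(225, 155) with the extended Euclidean algorithm, tracking rows (r, s, t) with s·225 + t·155 = r:
  row A: (225, 1, 0)   [1·225 + 0·155 = 225]
  row B: (155, 0, 1)   [0·225 + 1·155 = 155]
  225 = 1·155 + 70   → row C = row A − 1·row B = (70, 1, −1)   [check: 1·225 − 1·155 = 70]
  155 = 2·70 + 15   → row D = row B − 2·row C = (15, −2, 3)   [check: −2·225 + 3·155 = 15]
  70 = 4·15 + 10   → row E = row C − 4·row D = (10, 9, −13)   [check: 9·225 − 13·155 = 10]
  15 = 1·10 + 5   → row F = row D − 1·row E = (5, −11, 16)   [check: −11·225 + 16·155 = 5]
  10 = 2·5 + 0   → remainder 0, stop. gcd = 5 (last nonzero row F).
So gcd(155, 225) = 5, with Bézout identity −11·225 + 16·155 = 5. Containment (⊇): the Bézout identity exhibits 5 as an element of (155, 225), giving (5) ⊆ (155, 225). Containment (⊆): since 5 | 155 and 5 | 225 (155 = 5·31, 225 = 5·45), every Z-linear combination of 155 and 225 is divisible by 5, so (155, 225) ⊆ (5). Therefore (155, 225) = (5), d = 5.

Final answer: (155, 225) = (5); d = 5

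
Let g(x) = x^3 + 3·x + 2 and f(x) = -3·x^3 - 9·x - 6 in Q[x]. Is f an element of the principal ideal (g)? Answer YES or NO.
In Q[x] the ideal (g) consists of all multiples of g, so f ∈ (g) iff g | f, i.e. iff the remainder of f on division by g is 0. Divide f by g (g is monic, so eliminate the leading term of the running remainder at each step):
  leading term -3·x^3: subtract (-3)·g(x) = -3·x^3 - 9·x - 6, leaving 0
The remainder is 0, so f(x) = g(x) · h(x) with h(x) = -3. Hence g | f, i.e. f ∈ (g).

Final answer: YES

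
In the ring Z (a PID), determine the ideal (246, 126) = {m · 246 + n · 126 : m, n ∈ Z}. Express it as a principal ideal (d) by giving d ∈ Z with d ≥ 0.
(246, 126) = (6); d = 6

In the PID Z, (a, b) is generated by gcd(a, b). Compute gcd(246, 126) with the extended Euclidean algorithm, tracking rows (r, s, t) with s·246 + t·126 = r:
  row A: (246, 1, 0)   [1·246 + 0·126 = 246]
  row B: (126, 0, 1)   [0·246 + 1·126 = 126]
  246 = 1·126 + 120   → row C = row A − 1·row B = (120, 1, −1)   [check: 1·246 − 1·126 = 120]
  126 = 1·120 + 6   → row D = row B − 1·row C = (6, −1, 2)   [check: −1·246 + 2·126 = 6]
  120 = 20·6 + 0   → remainder 0, stop. gcd = 6 (last nonzero row D).
So gcd(246, 126) = 6, with Bézout identity −1·246 + 2·126 = 6. Containment (⊇): the Bézout identity exhibits 6 as an element of (246, 126), giving (6) ⊆ (246, 126). Containment (⊆): since 6 | 246 and 6 | 126 (246 = 6·41, 126 = 6·21), every Z-linear combination of 246 and 126 is divisible by 6, so (246, 126) ⊆ (6). Therefore (246, 126) = (6), d = 6.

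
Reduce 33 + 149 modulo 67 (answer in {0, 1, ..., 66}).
Reduce the summands first: 149 ≡ 15 (mod 67), so 33 + 149 ≡ 33 + 15 (mod 67). 33 + 15 = 48; 48 = 0·67 + 48, so (33 + 149) mod 67 = 48.

Final answer: 48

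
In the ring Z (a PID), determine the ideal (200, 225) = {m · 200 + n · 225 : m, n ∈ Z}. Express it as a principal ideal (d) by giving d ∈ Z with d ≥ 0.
In the PID Z, (a, b) is generated by gcd(a, b). Compute gcd(225, 200) with the extended Euclidean algorithm, tracking rows (r, s, t) with s·225 + t·200 = r:
  row A: (225, 1, 0)   [1·225 + 0·200 = 225]
  row B: (200, 0, 1)   [0·225 + 1·200 = 200]
  225 = 1·200 + 25   → row C = row A − 1·row B = (25, 1, −1)   [check: 1·225 − 1·200 = 25]
  200 = 8·25 + 0   → remainder 0, stop. gcd = 25 (last nonzero row C).
So gcd(200, 225) = 25, with Bézout identity 1·225 − 1·200 = 25. Containment (⊇): the Bézout identity exhibits 25 as an element of (200, 225), giving (25) ⊆ (200, 225). Containment (⊆): since 25 | 200 and 25 | 225 (200 = 25·8, 225 = 25·9), every Z-linear combination of 200 and 225 is divisible by 25, so (200, 225) ⊆ (25). Therefore (200, 225) = (25), d = 25.

Final answer: (200, 225) = (25); d = 25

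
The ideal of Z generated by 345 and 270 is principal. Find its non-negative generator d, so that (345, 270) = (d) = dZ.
In the PID Z, (a, b) is generated by gcd(a, b). Compute gcd(345, 270) with the extended Euclidean algorithm, tracking rows (r, s, t) with s·345 + t·270 = r:
  row A: (345, 1, 0)   [1·345 + 0·270 = 345]
  row B: (270, 0, 1)   [0·345 + 1·270 = 270]
  345 = 1·270 + 75   → row C = row A − 1·row B = (75, 1, −1)   [check: 1·345 − 1·270 = 75]
  270 = 3·75 + 45   → row D = row B − 3·row C = (45, −3, 4)   [check: −3·345 + 4·270 = 45]
  75 = 1·45 + 30   → row E = row C − 1·row D = (30, 4, −5)   [check: 4·345 − 5·270 = 30]
  45 = 1·30 + 15   → row F = row D − 1·row E = (15, −7, 9)   [check: −7·345 + 9·270 = 15]
  30 = 2·15 + 0   → remainder 0, stop. gcd = 15 (last nonzero row F).
So gcd(345, 270) = 15, with Bézout identity −7·345 + 9·270 = 15. Containment (⊇): the Bézout identity exhibits 15 as an element of (345, 270), giving (15) ⊆ (345, 270). Containment (⊆): since 15 | 345 and 15 | 270 (345 = 15·23, 270 = 15·18), every Z-linear combination of 345 and 270 is divisible by 15, so (345, 270) ⊆ (15). Therefore (345, 270) = (15), d = 15.

Final answer: (345, 270) = (15); d = 15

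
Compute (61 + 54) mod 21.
Reduce the summands first: 61 ≡ 19, 54 ≡ 12 (mod 21), so 61 + 54 ≡ 19 + 12 (mod 21). 19 + 12 = 31; 31 = 1·21 + 10, so (61 + 54) mod 21 = 10.

Final answer: 10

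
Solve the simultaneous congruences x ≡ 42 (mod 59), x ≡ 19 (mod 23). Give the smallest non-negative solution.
The moduli 59, 23 are pairwise coprime, so by the CRT there is a unique solution mod 59·23 = 1357.
Solve by successive substitution. Start with x ≡ 42 (mod 59).
  Combine with x ≡ 19 (mod 23): write x = 42 + 59·t and require 42 + 59·t ≡ 19 (mod 23), i.e. 59·t ≡ 19 − 42 ≡ 0 (mod 23). Since 59^(−1) ≡ 16 (mod 23) (59 ≡ 13 (mod 23)), t ≡ 16·0 ≡ 0 (mod 23). So x ≡ 42 + 59·0 = 42 (mod 1357).
Unique solution in [0, 1357): x = 42.

Final answer: x ≡ 42 (mod 1357); the representative in [0, 1357) is 42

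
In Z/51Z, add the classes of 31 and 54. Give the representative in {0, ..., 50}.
34

Reduce the summands first: 54 ≡ 3 (mod 51), so 31 + 54 ≡ 31 + 3 (mod 51). 31 + 3 = 34; 34 = 0·51 + 34, so (31 + 54) mod 51 = 34.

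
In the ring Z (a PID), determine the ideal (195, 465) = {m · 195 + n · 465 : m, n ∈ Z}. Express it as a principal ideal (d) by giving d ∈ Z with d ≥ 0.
(195, 465) = (15); d = 15

In the PID Z, (a, b) is generated by gcd(a, b). Compute gcd(465, 195) with the extended Euclidean algorithm, tracking rows (r, s, t) with s·465 + t·195 = r:
  row A: (465, 1, 0)   [1·465 + 0·195 = 465]
  row B: (195, 0, 1)   [0·465 + 1·195 = 195]
  465 = 2·195 + 75   → row C = row A − 2·row B = (75, 1, −2)   [check: 1·465 − 2·195 = 75]
  195 = 2·75 + 45   → row D = row B − 2·row C = (45, −2, 5)   [check: −2·465 + 5·195 = 45]
  75 = 1·45 + 30   → row E = row C − 1·row D = (30, 3, −7)   [check: 3·465 − 7·195 = 30]
  45 = 1·30 + 15   → row F = row D − 1·row E = (15, −5, 12)   [check: −5·465 + 12·195 = 15]
  30 = 2·15 + 0   → remainder 0, stop. gcd = 15 (last nonzero row F).
So gcd(195, 465) = 15, with Bézout identity −5·465 + 12·195 = 15. Containment (⊇): the Bézout identity exhibits 15 as an element of (195, 465), giving (15) ⊆ (195, 465). Containment (⊆): since 15 | 195 and 15 | 465 (195 = 15·13, 465 = 15·31), every Z-linear combination of 195 and 465 is divisible by 15, so (195, 465) ⊆ (15). Therefore (195, 465) = (15), d = 15.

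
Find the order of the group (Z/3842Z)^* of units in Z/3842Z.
|(Z/3842Z)^*| = 1792

(Z/3842Z)^* consists of the classes a with gcd(a, 3842) = 1, so its order is φ(3842). φ is multiplicative, with φ(p^e) = p^e − p^(e−1). Factorise 3842 = 2 · 17 · 113. Then
  φ(3842) = (2 − 1) · (17 − 1) · (113 − 1) = 1 · 16 · 112 = 1792.
Thus |(Z/3842Z)^*| = 1792.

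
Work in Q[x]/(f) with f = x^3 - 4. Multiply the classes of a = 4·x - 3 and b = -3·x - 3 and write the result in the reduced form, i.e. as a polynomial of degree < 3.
a · b ≡ -12·x^2 - 3·x + 9 (mod f(x))

First multiply in Q[x] without reducing: a · b = -12·x^2 - 3·x + 9. This already has degree < 3, so no reduction is needed. Hence a · b ≡ -12·x^2 - 3·x + 9 in Q[x]/(f).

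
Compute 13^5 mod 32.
Use repeated squaring. Binary(5) = 101. Walk through the bits of the exponent 5 left-to-right: at each bit after the leading one, square the running value, then multiply by 13 if the bit is 1 (always reducing mod 32):
  bit 1 = 1 (leading): start with 13.
  bit 2 = 0: square 13^2 = 169 ≡ 9 (mod 32).
  bit 3 = 1: square 9^2 = 81 ≡ 17; bit is 1, so multiply 17·13 = 221 ≡ 29 (mod 32).
Final value: 13^5 ≡ 29 (mod 32).

Final answer: 29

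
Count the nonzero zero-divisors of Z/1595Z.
In Z/1595Z each nonzero element is either a unit (gcd with 1595 is 1) or a zero-divisor (gcd > 1). The number of units is φ(1595): factorise 1595 = 5 · 11 · 29, so φ(1595) = (5 − 1) · (11 − 1) · (29 − 1) = 4 · 10 · 28 = 1120. The nonzero elements number 1595 − 1 = 1594. Hence the nonzero zero-divisors number 1594 − 1120 = 474.

Final answer: Z/1595Z has 474 nonzero zero-divisors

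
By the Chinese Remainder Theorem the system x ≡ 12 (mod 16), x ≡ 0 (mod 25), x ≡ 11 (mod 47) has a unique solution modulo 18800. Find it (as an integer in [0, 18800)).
x ≡ 13500 (mod 18800); the representative in [0, 18800) is 13500

The moduli 16, 25, 47 are pairwise coprime, so by the CRT there is a unique solution mod 16·25·47 = 18800.
Solve by successive substitution. Start with x ≡ 12 (mod 16).
  Combine with x ≡ 0 (mod 25): write x = 12 + 16·t and require 12 + 16·t ≡ 0 (mod 25), i.e. 16·t ≡ 0 − 12 ≡ 13 (mod 25). Since 16^(−1) ≡ 11 (mod 25), t ≡ 11·13 ≡ 18 (mod 25). So x ≡ 12 + 16·18 = 300 (mod 400).
  Combine with x ≡ 11 (mod 47): write x = 300 + 400·t and require 300 + 400·t ≡ 11 (mod 47), i.e. 400·t ≡ 11 − 300 ≡ 40 (mod 47). Since 400^(−1) ≡ 2 (mod 47) (400 ≡ 24 (mod 47)), t ≡ 2·40 ≡ 33 (mod 47). So x ≡ 300 + 400·33 = 13500 (mod 18800).
Unique solution in [0, 18800): x = 13500.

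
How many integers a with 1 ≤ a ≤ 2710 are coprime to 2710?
1080

The number of a ∈ {1, ..., 2710} with gcd(a, 2710) = 1 is by definition Euler's totient φ(2710). φ is multiplicative, with φ(p^e) = p^e − p^(e−1). Factorise 2710 = 2 · 5 · 271. Then
  φ(2710) = (2 − 1) · (5 − 1) · (271 − 1) = 1 · 4 · 270 = 1080.
So there are 1080 such integers.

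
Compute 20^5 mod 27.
Use repeated squaring. Binary(5) = 101. Walk through the bits of the exponent 5 left-to-right: at each bit after the leading one, square the running value, then multiply by 20 if the bit is 1 (always reducing mod 27):
  bit 1 = 1 (leading): start with 20.
  bit 2 = 0: square 20^2 = 400 ≡ 22 (mod 27).
  bit 3 = 1: square 22^2 = 484 ≡ 25; bit is 1, so multiply 25·20 = 500 ≡ 14 (mod 27).
Final value: 20^5 ≡ 14 (mod 27).

Final answer: 14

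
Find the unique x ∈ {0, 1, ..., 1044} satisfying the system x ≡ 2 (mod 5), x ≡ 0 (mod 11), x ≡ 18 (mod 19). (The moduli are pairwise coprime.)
x ≡ 132 (mod 1045); the representative in [0, 1045) is 132

The moduli 5, 11, 19 are pairwise coprime, so by the CRT there is a unique solution mod 5·11·19 = 1045.
Solve by successive substitution. Start with x ≡ 2 (mod 5).
  Combine with x ≡ 0 (mod 11): write x = 2 + 5·t and require 2 + 5·t ≡ 0 (mod 11), i.e. 5·t ≡ 0 − 2 ≡ 9 (mod 11). Since 5^(−1) ≡ 9 (mod 11), t ≡ 9·9 ≡ 4 (mod 11). So x ≡ 2 + 5·4 = 22 (mod 55).
  Combine with x ≡ 18 (mod 19): write x = 22 + 55·t and require 22 + 55·t ≡ 18 (mod 19), i.e. 55·t ≡ 18 − 22 ≡ 15 (mod 19). Since 55^(−1) ≡ 9 (mod 19) (55 ≡ 17 (mod 19)), t ≡ 9·15 ≡ 2 (mod 19). So x ≡ 22 + 55·2 = 132 (mod 1045).
Unique solution in [0, 1045): x = 132.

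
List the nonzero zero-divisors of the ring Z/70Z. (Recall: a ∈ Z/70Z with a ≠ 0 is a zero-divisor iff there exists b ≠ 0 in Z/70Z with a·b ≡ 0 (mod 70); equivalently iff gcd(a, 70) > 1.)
nonzero zero-divisors of Z/70Z = {2, 4, 5, 6, 7, 8, 10, 12, 14, 15, 16, 18, 20, 21, 22, 24, 25, 26, 28, 30, 32, 34, 35, 36, 38, 40, 42, 44, 45, 46, 48, 49, 50, 52, 54, 55, 56, 58, 60, 62, 63, 64, 65, 66, 68}

An element a ∈ Z/70Z (with a ≠ 0) is a zero-divisor iff gcd(a, 70) > 1 (because a is a unit precisely when gcd(a, n) = 1, and in Z/nZ every nonzero, non-unit element is a zero-divisor). Scan a = 1, ..., 69 and keep those with gcd(a, 70) > 1:
  gcd(2, 70) = 2, gcd(4, 70) = 2, gcd(5, 70) = 5, gcd(6, 70) = 2, gcd(7, 70) = 7, gcd(8, 70) = 2, gcd(10, 70) = 10, gcd(12, 70) = 2, gcd(14, 70) = 14, gcd(15, 70) = 5, gcd(16, 70) = 2, gcd(18, 70) = 2, gcd(20, 70) = 10, gcd(21, 70) = 7, gcd(22, 70) = 2, gcd(24, 70) = 2, gcd(25, 70) = 5, gcd(26, 70) = 2, gcd(28, 70) = 14, gcd(30, 70) = 10, gcd(32, 70) = 2, gcd(34, 70) = 2, gcd(35, 70) = 35, gcd(36, 70) = 2, gcd(38, 70) = 2, gcd(40, 70) = 10, gcd(42, 70) = 14, gcd(44, 70) = 2, gcd(45, 70) = 5, gcd(46, 70) = 2, gcd(48, 70) = 2, gcd(49, 70) = 7, gcd(50, 70) = 10, gcd(52, 70) = 2, gcd(54, 70) = 2, gcd(55, 70) = 5, gcd(56, 70) = 14, gcd(58, 70) = 2, gcd(60, 70) = 10, gcd(62, 70) = 2, gcd(63, 70) = 7, gcd(64, 70) = 2, gcd(65, 70) = 5, gcd(66, 70) = 2, gcd(68, 70) = 2.
All other a ∈ {1, ..., 69} have gcd(a, 70) = 1 and are units. So the nonzero zero-divisors are exactly the 45 values of a appearing in this scan.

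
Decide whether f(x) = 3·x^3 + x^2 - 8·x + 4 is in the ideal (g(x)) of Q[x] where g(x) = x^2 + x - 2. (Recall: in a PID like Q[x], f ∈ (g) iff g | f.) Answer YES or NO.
YES

In Q[x] the ideal (g) consists of all multiples of g, so f ∈ (g) iff g | f, i.e. iff the remainder of f on division by g is 0. Divide f by g (g is monic, so eliminate the leading term of the running remainder at each step):
  leading term 3·x^3: subtract (3·x)·g(x) = 3·x^3 + 3·x^2 - 6·x, leaving -2·x^2 - 2·x + 4
  leading term -2·x^2: subtract (-2)·g(x) = -2·x^2 - 2·x + 4, leaving 0
The remainder is 0, so f(x) = g(x) · h(x) with h(x) = 3·x - 2. Hence g | f, i.e. f ∈ (g).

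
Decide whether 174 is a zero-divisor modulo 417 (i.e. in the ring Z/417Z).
gcd(174, 417) = 3 > 1, so 174 is not a unit in Z/417Z. In Z/nZ every nonzero non-unit is a zero-divisor: explicitly, take b = 417/gcd = 139 ≠ 0 (mod 417); then 174·139 = 24186 = 58·417, i.e. 174·139 ≡ 0 (mod 417). So 174 is a zero-divisor.

Final answer: YES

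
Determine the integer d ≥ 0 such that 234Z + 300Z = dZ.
(234, 300) = (6); d = 6

In the PID Z, (a, b) is generated by gcd(a, b). Compute gcd(300, 234) with the extended Euclidean algorithm, tracking rows (r, s, t) with s·300 + t·234 = r:
  row A: (300, 1, 0)   [1·300 + 0·234 = 300]
  row B: (234, 0, 1)   [0·300 + 1·234 = 234]
  300 = 1·234 + 66   → row C = row A − 1·row B = (66, 1, −1)   [check: 1·300 − 1·234 = 66]
  234 = 3·66 + 36   → row D = row B − 3·row C = (36, −3, 4)   [check: −3·300 + 4·234 = 36]
  66 = 1·36 + 30   → row E = row C − 1·row D = (30, 4, −5)   [check: 4·300 − 5·234 = 30]
  36 = 1·30 + 6   → row F = row D − 1·row E = (6, −7, 9)   [check: −7·300 + 9·234 = 6]
  30 = 5·6 + 0   → remainder 0, stop. gcd = 6 (last nonzero row F).
So gcd(234, 300) = 6, with Bézout identity −7·300 + 9·234 = 6. Containment (⊇): the Bézout identity exhibits 6 as an element of (234, 300), giving (6) ⊆ (234, 300). Containment (⊆): since 6 | 234 and 6 | 300 (234 = 6·39, 300 = 6·50), every Z-linear combination of 234 and 300 is divisible by 6, so (234, 300) ⊆ (6). Therefore (234, 300) = (6), d = 6.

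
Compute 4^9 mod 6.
4

Use repeated squaring. Binary(9) = 1001. Walk through the bits of the exponent 9 left-to-right: at each bit after the leading one, square the running value, then multiply by 4 if the bit is 1 (always reducing mod 6):
  bit 1 = 1 (leading): start with 4.
  bit 2 = 0: square 4^2 = 16 ≡ 4 (mod 6).
  bit 3 = 0: square 4^2 = 16 ≡ 4 (mod 6).
  bit 4 = 1: square 4^2 = 16 ≡ 4; bit is 1, so multiply 4·4 = 16 ≡ 4 (mod 6).
Final value: 4^9 ≡ 4 (mod 6).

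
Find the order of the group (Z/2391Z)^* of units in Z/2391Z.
|(Z/2391Z)^*| = 1592

(Z/2391Z)^* consists of the classes a with gcd(a, 2391) = 1, so its order is φ(2391). φ is multiplicative, with φ(p^e) = p^e − p^(e−1). Factorise 2391 = 3 · 797. Then
  φ(2391) = (3 − 1) · (797 − 1) = 2 · 796 = 1592.
Thus |(Z/2391Z)^*| = 1592.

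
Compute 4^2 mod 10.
6

Use repeated squaring. Binary(2) = 10. Walk through the bits of the exponent 2 left-to-right: at each bit after the leading one, square the running value, then multiply by 4 if the bit is 1 (always reducing mod 10):
  bit 1 = 1 (leading): start with 4.
  bit 2 = 0: square 4^2 = 16 ≡ 6 (mod 10).
Final value: 4^2 ≡ 6 (mod 10).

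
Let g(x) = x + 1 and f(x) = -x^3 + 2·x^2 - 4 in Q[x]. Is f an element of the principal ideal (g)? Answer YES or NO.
In Q[x] the ideal (g) consists of all multiples of g, so f ∈ (g) iff g | f, i.e. iff the remainder of f on division by g is 0. Divide f by g (g is monic, so eliminate the leading term of the running remainder at each step):
  leading term -x^3: subtract (-x^2)·g(x) = -x^3 - x^2, leaving 3·x^2 - 4
  leading term 3·x^2: subtract (3·x)·g(x) = 3·x^2 + 3·x, leaving -3·x - 4
  leading term -3·x: subtract (-3)·g(x) = -3·x - 3, leaving -1
The remainder r(x) = -1 ≠ 0 (and deg r < deg g), so g ∤ f, i.e. f ∉ (g).

Final answer: NO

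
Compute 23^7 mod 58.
1

Use repeated squaring. Binary(7) = 111. Walk through the bits of the exponent 7 left-to-right: at each bit after the leading one, square the running value, then multiply by 23 if the bit is 1 (always reducing mod 58):
  bit 1 = 1 (leading): start with 23.
  bit 2 = 1: square 23^2 = 529 ≡ 7; bit is 1, so multiply 7·23 = 161 ≡ 45 (mod 58).
  bit 3 = 1: square 45^2 = 2025 ≡ 53; bit is 1, so multiply 53·23 = 1219 ≡ 1 (mod 58).
Final value: 23^7 ≡ 1 (mod 58).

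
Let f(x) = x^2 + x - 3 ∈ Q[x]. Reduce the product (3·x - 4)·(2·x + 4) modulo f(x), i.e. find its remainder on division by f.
First multiply in Q[x] without reducing: a · b = 6·x^2 + 4·x - 16. Now divide by f(x) = x^2 + x - 3, eliminating the leading term at each step:
  leading term 6·x^2: subtract (6)·f(x) = 6·x^2 + 6·x - 18, leaving 2 - 2·x
The degree is now < 2, so this is the remainder. Hence a · b ≡ 2 - 2·x in Q[x]/(f).

Final answer: a · b ≡ 2 - 2·x (mod f(x))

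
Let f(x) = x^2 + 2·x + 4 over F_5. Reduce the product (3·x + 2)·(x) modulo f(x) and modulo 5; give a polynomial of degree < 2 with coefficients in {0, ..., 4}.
a · b ≡ x + 3 (mod f(x))

Multiply as integer polynomials: a · b = 3·x^2 + 2·x. Reducing coefficients mod 5: a · b ≡ 3·x^2 + 2·x. Now divide by f(x) = x^2 + 2·x + 4 in F_5[x], eliminating the leading term at each step:
  leading term 3·x^2: subtract (3)·f(x) = 3·x^2 + x + 2, leaving x + 3 (coefficients mod 5)
The degree is now < 2, so this is the remainder. Hence a · b ≡ x + 3 in F_5[x]/(f).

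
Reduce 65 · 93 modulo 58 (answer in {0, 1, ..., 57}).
13

Reduce the factors first: 65 ≡ 7, 93 ≡ 35 (mod 58), so 65 · 93 ≡ 7 · 35 (mod 58). 7 · 35 = 245. Dividing by 58: 245 = 4·58 + 13. So (65 · 93) mod 58 = 13.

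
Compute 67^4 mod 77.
67

Use repeated squaring. Binary(4) = 100. Walk through the bits of the exponent 4 left-to-right: at each bit after the leading one, square the running value, then multiply by 67 if the bit is 1 (always reducing mod 77):
  bit 1 = 1 (leading): start with 67.
  bit 2 = 0: square 67^2 = 4489 ≡ 23 (mod 77).
  bit 3 = 0: square 23^2 = 529 ≡ 67 (mod 77).
Final value: 67^4 ≡ 67 (mod 77).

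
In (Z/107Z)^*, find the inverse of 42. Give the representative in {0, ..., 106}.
Apply the extended Euclidean algorithm to (107, 42), tracking rows (r, s, t) with s·107 + t·42 = r. Each division r_prev = q·r_cur + r_new produces the new row as (previous row) − q·(current row):
  row A: (107, 1, 0)   [1·107 + 0·42 = 107]
  row B: (42, 0, 1)   [0·107 + 1·42 = 42]
  107 = 2·42 + 23   → row C = row A − 2·row B = (23, 1, −2)   [check: 1·107 − 2·42 = 23]
  42 = 1·23 + 19   → row D = row B − 1·row C = (19, −1, 3)   [check: −1·107 + 3·42 = 19]
  23 = 1·19 + 4   → row E = row C − 1·row D = (4, 2, −5)   [check: 2·107 − 5·42 = 4]
  19 = 4·4 + 3   → row F = row D − 4·row E = (3, −9, 23)   [check: −9·107 + 23·42 = 3]
  4 = 1·3 + 1   → row G = row E − 1·row F = (1, 11, −28)   [check: 11·107 − 28·42 = 1]
  3 = 3·1 + 0   → remainder 0, stop. gcd = 1 (last nonzero row G).
The gcd is 1, so 42 is invertible mod 107. The last nonzero row gives 11·107 − 28·42 = 1, so t = −28. So 42^(−1) ≡ −28 ≡ 79 (mod 107). Verify: 42 · 79 = 3318 ≡ 1 (mod 107). ✓

Final answer: 42^(−1) ≡ 79 (mod 107)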